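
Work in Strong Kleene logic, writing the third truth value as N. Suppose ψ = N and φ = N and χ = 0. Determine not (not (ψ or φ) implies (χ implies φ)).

ψ or φ = N or N = N
not (ψ or φ) = not N = N
χ implies φ = 0 implies N = 1  [not 0 or N]
not (ψ or φ) implies (χ implies φ) = N implies 1 = 1
not (not (ψ or φ) implies (χ implies φ)) = not 1 = 0

0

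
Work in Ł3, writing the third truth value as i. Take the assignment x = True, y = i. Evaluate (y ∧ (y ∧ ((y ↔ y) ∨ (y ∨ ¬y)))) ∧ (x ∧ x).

i

y ↔ y = i ↔ i = True
¬y = ¬i = i
y ∨ ¬y = i ∨ i = i
(y ↔ y) ∨ (y ∨ ¬y) = True ∨ i = True
y ∧ ((y ↔ y) ∨ (y ∨ ¬y)) = i ∧ True = i
y ∧ (y ∧ ((y ↔ y) ∨ (y ∨ ¬y))) = i ∧ i = i
x ∧ x = True ∧ True = True
(y ∧ (y ∧ ((y ↔ y) ∨ (y ∨ ¬y)))) ∧ (x ∧ x) = i ∧ True = i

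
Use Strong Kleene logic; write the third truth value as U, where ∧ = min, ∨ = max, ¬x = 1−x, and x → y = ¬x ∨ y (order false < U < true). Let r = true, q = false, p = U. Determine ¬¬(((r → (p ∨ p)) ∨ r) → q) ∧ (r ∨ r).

false

p ∨ p = U ∨ U = U
r → (p ∨ p) = true → U = U  [¬true ∨ U]
(r → (p ∨ p)) ∨ r = U ∨ true = true
((r → (p ∨ p)) ∨ r) → q = true → false = false
¬(((r → (p ∨ p)) ∨ r) → q) = ¬false = true
¬¬(((r → (p ∨ p)) ∨ r) → q) = ¬true = false
r ∨ r = true ∨ true = true
¬¬(((r → (p ∨ p)) ∨ r) → q) ∧ (r ∨ r) = false ∧ true = false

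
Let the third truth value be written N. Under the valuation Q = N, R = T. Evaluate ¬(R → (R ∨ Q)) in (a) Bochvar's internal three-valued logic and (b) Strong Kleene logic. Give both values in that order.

In Bochvar's internal three-valued logic: R ∨ Q = T ∨ N = N
R → (R ∨ Q) = T → N = N
¬(R → (R ∨ Q)) = ¬N = N
In Strong Kleene logic: R ∨ Q = T ∨ N = T
R → (R ∨ Q) = T → T = T
¬(R → (R ∨ Q)) = ¬T = F
They differ because Bochvar's internal three-valued logic and Strong Kleene logic treat N differently under the binary connectives.

N; F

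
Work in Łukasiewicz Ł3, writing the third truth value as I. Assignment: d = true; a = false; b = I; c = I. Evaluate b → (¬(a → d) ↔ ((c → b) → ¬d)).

true

a → d = false → true = true
¬(a → d) = ¬true = false
c → b = I → I = true
¬d = ¬true = false
(c → b) → ¬d = true → false = false
¬(a → d) ↔ ((c → b) → ¬d) = false ↔ false = true
b → (¬(a → d) ↔ ((c → b) → ¬d)) = I → true = true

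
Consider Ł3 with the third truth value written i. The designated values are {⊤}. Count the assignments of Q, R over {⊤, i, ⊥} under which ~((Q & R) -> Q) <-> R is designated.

Designated under: (Q=⊤, R=⊥); (Q=i, R=⊥); (Q=⊥, R=⊥).

3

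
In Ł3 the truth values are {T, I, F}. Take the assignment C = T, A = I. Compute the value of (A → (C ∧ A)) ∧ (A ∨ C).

T

C ∧ A = T ∧ I = I
A → (C ∧ A) = I → I = T
A ∨ C = I ∨ T = T
(A → (C ∧ A)) ∧ (A ∨ C) = T ∧ T = T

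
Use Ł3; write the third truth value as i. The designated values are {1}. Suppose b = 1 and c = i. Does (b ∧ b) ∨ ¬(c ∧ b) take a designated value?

Yes

b ∧ b = 1 ∧ 1 = 1
c ∧ b = i ∧ 1 = i
¬(c ∧ b) = ¬i = i
(b ∧ b) ∨ ¬(c ∧ b) = 1 ∨ i = 1
1 ∈ {1}.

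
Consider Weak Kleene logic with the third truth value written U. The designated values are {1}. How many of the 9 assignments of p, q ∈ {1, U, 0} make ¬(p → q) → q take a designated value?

Designated under: (p=1, q=1); (p=0, q=1); (p=0, q=0).

3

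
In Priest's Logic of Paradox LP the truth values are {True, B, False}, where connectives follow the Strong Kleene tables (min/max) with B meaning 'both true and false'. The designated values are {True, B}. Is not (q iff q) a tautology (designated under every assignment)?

Countermodel: q=True gives False, which is not designated.

No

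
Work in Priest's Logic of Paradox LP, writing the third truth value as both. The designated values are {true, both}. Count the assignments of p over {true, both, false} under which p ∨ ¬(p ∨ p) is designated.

3

p=true: true ✓
p=both: both ✓
p=false: true ✓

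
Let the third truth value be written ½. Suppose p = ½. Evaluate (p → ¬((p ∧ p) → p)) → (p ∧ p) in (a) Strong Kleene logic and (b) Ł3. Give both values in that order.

½; True

In Strong Kleene logic: p ∧ p = ½ ∧ ½ = ½
(p ∧ p) → p = ½ → ½ = ½
¬((p ∧ p) → p) = ¬½ = ½
p → ¬((p ∧ p) → p) = ½ → ½ = ½
p ∧ p = ½ ∧ ½ = ½
(p → ¬((p ∧ p) → p)) → (p ∧ p) = ½ → ½ = ½
In Ł3: p ∧ p = ½ ∧ ½ = ½
(p ∧ p) → p = ½ → ½ = True  [min(1, 1−½+½)]
¬((p ∧ p) → p) = ¬True = False
p → ¬((p ∧ p) → p) = ½ → False = ½
p ∧ p = ½ ∧ ½ = ½
(p → ¬((p ∧ p) → p)) → (p ∧ p) = ½ → ½ = True
They differ because Strong Kleene logic and Ł3 treat ½ differently under implication.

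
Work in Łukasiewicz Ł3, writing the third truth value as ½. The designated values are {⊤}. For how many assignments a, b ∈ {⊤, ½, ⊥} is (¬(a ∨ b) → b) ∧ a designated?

3

Designated under: (a=⊤, b=⊤); (a=⊤, b=½); (a=⊤, b=⊥).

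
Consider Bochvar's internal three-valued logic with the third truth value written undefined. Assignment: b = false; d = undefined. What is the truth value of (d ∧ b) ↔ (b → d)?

undefined

d ∧ b = undefined ∧ false = undefined
b → d = false → undefined = undefined
(d ∧ b) ↔ (b → d) = undefined ↔ undefined = undefined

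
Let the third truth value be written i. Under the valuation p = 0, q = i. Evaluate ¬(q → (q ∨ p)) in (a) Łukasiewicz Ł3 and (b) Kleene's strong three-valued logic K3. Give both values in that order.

In Łukasiewicz Ł3: q ∨ p = i ∨ 0 = i
q → (q ∨ p) = i → i = 1
¬(q → (q ∨ p)) = ¬1 = 0
In Kleene's strong three-valued logic K3: q ∨ p = i ∨ 0 = i
q → (q ∨ p) = i → i = i  [¬i ∨ i]
¬(q → (q ∨ p)) = ¬i = i
They differ because Łukasiewicz Ł3 and Kleene's strong three-valued logic K3 treat i differently under implication.

0; i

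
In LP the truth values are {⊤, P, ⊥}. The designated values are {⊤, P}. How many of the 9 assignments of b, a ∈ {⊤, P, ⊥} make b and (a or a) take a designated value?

Designated under: (b=⊤, a=⊤); (b=⊤, a=P); (b=P, a=⊤); (b=P, a=P).

4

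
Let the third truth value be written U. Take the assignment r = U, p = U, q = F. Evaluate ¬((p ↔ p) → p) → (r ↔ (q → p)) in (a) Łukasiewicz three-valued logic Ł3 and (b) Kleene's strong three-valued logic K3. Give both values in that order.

T; U

In Łukasiewicz three-valued logic Ł3: p ↔ p = U ↔ U = T
(p ↔ p) → p = T → U = U
¬((p ↔ p) → p) = ¬U = U
q → p = F → U = T
r ↔ (q → p) = U ↔ T = U
¬((p ↔ p) → p) → (r ↔ (q → p)) = U → U = T
In Kleene's strong three-valued logic K3: p ↔ p = U ↔ U = U
(p ↔ p) → p = U → U = U  [¬U ∨ U]
¬((p ↔ p) → p) = ¬U = U
q → p = F → U = T
r ↔ (q → p) = U ↔ T = U
¬((p ↔ p) → p) → (r ↔ (q → p)) = U → U = U
They differ because Łukasiewicz three-valued logic Ł3 and Kleene's strong three-valued logic K3 treat U differently under implication.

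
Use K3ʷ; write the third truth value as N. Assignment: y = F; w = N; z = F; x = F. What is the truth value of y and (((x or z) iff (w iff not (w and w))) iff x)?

N

x or z = F or F = F
w and w = N and N = N
not (w and w) = not N = N
w iff not (w and w) = N iff N = N
(x or z) iff (w iff not (w and w)) = F iff N = N
((x or z) iff (w iff not (w and w))) iff x = N iff F = N
y and (((x or z) iff (w iff not (w and w))) iff x) = F and N = N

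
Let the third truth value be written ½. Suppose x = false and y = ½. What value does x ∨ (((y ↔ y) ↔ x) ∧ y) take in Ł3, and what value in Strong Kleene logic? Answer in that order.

false; ½

In Ł3: y ↔ y = ½ ↔ ½ = true  [1 − |½−½|]
(y ↔ y) ↔ x = true ↔ false = false
((y ↔ y) ↔ x) ∧ y = false ∧ ½ = false
x ∨ (((y ↔ y) ↔ x) ∧ y) = false ∨ false = false
In Strong Kleene logic: y ↔ y = ½ ↔ ½ = ½
(y ↔ y) ↔ x = ½ ↔ false = ½
((y ↔ y) ↔ x) ∧ y = ½ ∧ ½ = ½
x ∨ (((y ↔ y) ↔ x) ∧ y) = false ∨ ½ = ½
They differ because Ł3 and Strong Kleene logic treat ½ differently under implication.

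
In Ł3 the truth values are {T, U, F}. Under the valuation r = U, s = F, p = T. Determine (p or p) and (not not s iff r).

U

p or p = T or T = T
not s = not F = T
not not s = not T = F
not not s iff r = F iff U = U
(p or p) and (not not s iff r) = T and U = U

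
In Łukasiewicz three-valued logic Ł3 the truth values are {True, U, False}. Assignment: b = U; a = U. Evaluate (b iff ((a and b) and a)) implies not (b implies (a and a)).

False

a and b = U and U = U
(a and b) and a = U and U = U
b iff ((a and b) and a) = U iff U = True  [1 − |½−½|]
a and a = U and U = U
b implies (a and a) = U implies U = True
not (b implies (a and a)) = not True = False
(b iff ((a and b) and a)) implies not (b implies (a and a)) = True implies False = False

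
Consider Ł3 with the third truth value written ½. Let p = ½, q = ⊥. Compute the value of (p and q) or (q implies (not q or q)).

p and q = ½ and ⊥ = ⊥
not q = not ⊥ = ⊤
not q or q = ⊤ or ⊥ = ⊤
q implies (not q or q) = ⊥ implies ⊤ = ⊤
(p and q) or (q implies (not q or q)) = ⊥ or ⊤ = ⊤

⊤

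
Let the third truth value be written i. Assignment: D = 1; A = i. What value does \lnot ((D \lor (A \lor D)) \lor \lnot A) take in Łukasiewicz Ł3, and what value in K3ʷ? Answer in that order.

In Łukasiewicz Ł3: A \lor D = i \lor 1 = 1
D \lor (A \lor D) = 1 \lor 1 = 1
\lnot A = \lnot i = i
(D \lor (A \lor D)) \lor \lnot A = 1 \lor i = 1
\lnot ((D \lor (A \lor D)) \lor \lnot A) = \lnot 1 = 0
In K3ʷ: A \lor D = i \lor 1 = i
D \lor (A \lor D) = 1 \lor i = i
\lnot A = \lnot i = i
(D \lor (A \lor D)) \lor \lnot A = i \lor i = i
\lnot ((D \lor (A \lor D)) \lor \lnot A) = \lnot i = i
They differ because Łukasiewicz Ł3 and K3ʷ treat i differently under the binary connectives.

0; i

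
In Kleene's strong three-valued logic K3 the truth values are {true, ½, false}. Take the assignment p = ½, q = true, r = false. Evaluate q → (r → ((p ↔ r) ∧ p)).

true

p ↔ r = ½ ↔ false = ½
(p ↔ r) ∧ p = ½ ∧ ½ = ½
r → ((p ↔ r) ∧ p) = false → ½ = true  [¬false ∨ ½]
q → (r → ((p ↔ r) ∧ p)) = true → true = true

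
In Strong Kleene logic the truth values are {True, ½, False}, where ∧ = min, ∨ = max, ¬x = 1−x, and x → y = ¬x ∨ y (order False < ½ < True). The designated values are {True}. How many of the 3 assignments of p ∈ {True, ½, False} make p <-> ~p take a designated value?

p=True: False ·
p=½: ½ ·
p=False: False ·

0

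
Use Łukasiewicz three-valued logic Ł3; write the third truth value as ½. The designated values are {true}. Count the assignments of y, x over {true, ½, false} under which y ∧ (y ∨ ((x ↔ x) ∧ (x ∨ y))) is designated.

3

Designated under: (y=true, x=true); (y=true, x=½); (y=true, x=false).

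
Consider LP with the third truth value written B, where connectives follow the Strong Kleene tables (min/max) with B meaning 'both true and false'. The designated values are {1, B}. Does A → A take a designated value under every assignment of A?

Every assignment of A over {1, B, 0} gives a value in {1, B}.
In particular, with A=B: A → A = B.

Yes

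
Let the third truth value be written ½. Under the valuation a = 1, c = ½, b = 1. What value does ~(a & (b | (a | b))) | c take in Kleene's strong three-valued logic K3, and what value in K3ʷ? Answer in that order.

½; ½

In Kleene's strong three-valued logic K3: a | b = 1 | 1 = 1
b | (a | b) = 1 | 1 = 1
a & (b | (a | b)) = 1 & 1 = 1
~(a & (b | (a | b))) = ~1 = 0
~(a & (b | (a | b))) | c = 0 | ½ = ½
In K3ʷ: a | b = 1 | 1 = 1
b | (a | b) = 1 | 1 = 1
a & (b | (a | b)) = 1 & 1 = 1
~(a & (b | (a | b))) = ~1 = 0
~(a & (b | (a | b))) | c = 0 | ½ = ½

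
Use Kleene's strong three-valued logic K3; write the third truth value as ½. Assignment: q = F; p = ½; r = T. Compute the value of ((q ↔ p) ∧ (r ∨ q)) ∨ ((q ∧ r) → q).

q ↔ p = F ↔ ½ = ½
r ∨ q = T ∨ F = T
(q ↔ p) ∧ (r ∨ q) = ½ ∧ T = ½
q ∧ r = F ∧ T = F
(q ∧ r) → q = F → F = T
((q ↔ p) ∧ (r ∨ q)) ∨ ((q ∧ r) → q) = ½ ∨ T = T

T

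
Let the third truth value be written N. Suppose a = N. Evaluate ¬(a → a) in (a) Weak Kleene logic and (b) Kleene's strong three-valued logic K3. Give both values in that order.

N; N

In Weak Kleene logic: a → a = N → N = N  [any arg is the third value ⇒ result is the third value]
¬(a → a) = ¬N = N
In Kleene's strong three-valued logic K3: a → a = N → N = N
¬(a → a) = ¬N = N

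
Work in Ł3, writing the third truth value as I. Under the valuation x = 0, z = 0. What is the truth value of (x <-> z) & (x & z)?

x <-> z = 0 <-> 0 = 1
x & z = 0 & 0 = 0
(x <-> z) & (x & z) = 1 & 0 = 0

0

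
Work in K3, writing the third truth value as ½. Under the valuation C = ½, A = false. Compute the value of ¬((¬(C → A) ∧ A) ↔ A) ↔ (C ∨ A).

½

C → A = ½ → false = ½  [¬½ ∨ false]
¬(C → A) = ¬½ = ½
¬(C → A) ∧ A = ½ ∧ false = false
(¬(C → A) ∧ A) ↔ A = false ↔ false = true
¬((¬(C → A) ∧ A) ↔ A) = ¬true = false
C ∨ A = ½ ∨ false = ½
¬((¬(C → A) ∧ A) ↔ A) ↔ (C ∨ A) = false ↔ ½ = ½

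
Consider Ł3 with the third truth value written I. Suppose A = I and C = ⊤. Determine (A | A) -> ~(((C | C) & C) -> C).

A | A = I | I = I
C | C = ⊤ | ⊤ = ⊤
(C | C) & C = ⊤ & ⊤ = ⊤
((C | C) & C) -> C = ⊤ -> ⊤ = ⊤
~(((C | C) & C) -> C) = ~⊤ = ⊥
(A | A) -> ~(((C | C) & C) -> C) = I -> ⊥ = I

I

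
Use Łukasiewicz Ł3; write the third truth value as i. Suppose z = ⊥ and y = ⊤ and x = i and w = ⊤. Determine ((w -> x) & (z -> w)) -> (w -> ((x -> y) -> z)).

w -> x = ⊤ -> i = i  [min(1, 1−1+½)]
z -> w = ⊥ -> ⊤ = ⊤
(w -> x) & (z -> w) = i & ⊤ = i
x -> y = i -> ⊤ = ⊤
(x -> y) -> z = ⊤ -> ⊥ = ⊥
w -> ((x -> y) -> z) = ⊤ -> ⊥ = ⊥
((w -> x) & (z -> w)) -> (w -> ((x -> y) -> z)) = i -> ⊥ = i

i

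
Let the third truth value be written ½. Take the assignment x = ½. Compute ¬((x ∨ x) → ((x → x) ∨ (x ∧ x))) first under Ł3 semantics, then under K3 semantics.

F; ½

In Ł3: x ∨ x = ½ ∨ ½ = ½
x → x = ½ → ½ = T  [min(1, 1−½+½)]
x ∧ x = ½ ∧ ½ = ½
(x → x) ∨ (x ∧ x) = T ∨ ½ = T
(x ∨ x) → ((x → x) ∨ (x ∧ x)) = ½ → T = T
¬((x ∨ x) → ((x → x) ∨ (x ∧ x))) = ¬T = F
In K3: x ∨ x = ½ ∨ ½ = ½
x → x = ½ → ½ = ½  [¬½ ∨ ½]
x ∧ x = ½ ∧ ½ = ½
(x → x) ∨ (x ∧ x) = ½ ∨ ½ = ½
(x ∨ x) → ((x → x) ∨ (x ∧ x)) = ½ → ½ = ½
¬((x ∨ x) → ((x → x) ∨ (x ∧ x))) = ¬½ = ½
They differ because Ł3 and K3 treat ½ differently under implication.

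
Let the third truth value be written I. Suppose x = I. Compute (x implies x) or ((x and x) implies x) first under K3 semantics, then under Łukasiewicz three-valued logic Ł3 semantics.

In K3: x implies x = I implies I = I
x and x = I and I = I
(x and x) implies x = I implies I = I
(x implies x) or ((x and x) implies x) = I or I = I
In Łukasiewicz three-valued logic Ł3: x implies x = I implies I = ⊤  [min(1, 1−½+½)]
x and x = I and I = I
(x and x) implies x = I implies I = ⊤
(x implies x) or ((x and x) implies x) = ⊤ or ⊤ = ⊤
They differ because K3 and Łukasiewicz three-valued logic Ł3 treat I differently under implication.

I; ⊤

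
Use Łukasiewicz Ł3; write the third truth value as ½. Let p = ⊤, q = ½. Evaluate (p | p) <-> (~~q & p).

½

p | p = ⊤ | ⊤ = ⊤
~q = ~½ = ½
~~q = ~½ = ½
~~q & p = ½ & ⊤ = ½
(p | p) <-> (~~q & p) = ⊤ <-> ½ = ½  [1 − |1−½|]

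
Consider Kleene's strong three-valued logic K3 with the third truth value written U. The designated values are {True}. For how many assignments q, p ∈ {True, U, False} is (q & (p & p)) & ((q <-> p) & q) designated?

1

Designated under: (q=True, p=True).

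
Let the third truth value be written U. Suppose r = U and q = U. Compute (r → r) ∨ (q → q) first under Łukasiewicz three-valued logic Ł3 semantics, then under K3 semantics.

T; U

In Łukasiewicz three-valued logic Ł3: r → r = U → U = T  [min(1, 1−½+½)]
q → q = U → U = T
(r → r) ∨ (q → q) = T ∨ T = T
In K3: r → r = U → U = U  [¬U ∨ U]
q → q = U → U = U
(r → r) ∨ (q → q) = U ∨ U = U
They differ because Łukasiewicz three-valued logic Ł3 and K3 treat U differently under implication.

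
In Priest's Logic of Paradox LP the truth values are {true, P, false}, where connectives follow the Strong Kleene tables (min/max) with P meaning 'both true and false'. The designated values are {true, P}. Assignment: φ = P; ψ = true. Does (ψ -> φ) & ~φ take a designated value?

ψ -> φ = true -> P = P  [~true | P]
~φ = ~P = P
(ψ -> φ) & ~φ = P & P = P
P ∈ {true, P}.

Yes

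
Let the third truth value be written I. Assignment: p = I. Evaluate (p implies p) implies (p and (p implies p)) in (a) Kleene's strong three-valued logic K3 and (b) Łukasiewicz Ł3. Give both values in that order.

I; I

In Kleene's strong three-valued logic K3: p implies p = I implies I = I
p implies p = I implies I = I
p and (p implies p) = I and I = I
(p implies p) implies (p and (p implies p)) = I implies I = I
In Łukasiewicz Ł3: p implies p = I implies I = ⊤  [min(1, 1−½+½)]
p implies p = I implies I = ⊤
p and (p implies p) = I and ⊤ = I
(p implies p) implies (p and (p implies p)) = ⊤ implies I = I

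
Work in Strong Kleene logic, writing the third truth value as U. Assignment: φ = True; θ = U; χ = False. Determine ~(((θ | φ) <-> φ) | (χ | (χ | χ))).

False

θ | φ = U | True = True
(θ | φ) <-> φ = True <-> True = True
χ | χ = False | False = False
χ | (χ | χ) = False | False = False
((θ | φ) <-> φ) | (χ | (χ | χ)) = True | False = True
~(((θ | φ) <-> φ) | (χ | (χ | χ))) = ~True = False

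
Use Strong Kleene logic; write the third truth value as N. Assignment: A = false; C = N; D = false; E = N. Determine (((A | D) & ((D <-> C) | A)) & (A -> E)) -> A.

A | D = false | false = false
D <-> C = false <-> N = N
(D <-> C) | A = N | false = N
(A | D) & ((D <-> C) | A) = false & N = false
A -> E = false -> N = true  [~false | N]
((A | D) & ((D <-> C) | A)) & (A -> E) = false & true = false
(((A | D) & ((D <-> C) | A)) & (A -> E)) -> A = false -> false = true

true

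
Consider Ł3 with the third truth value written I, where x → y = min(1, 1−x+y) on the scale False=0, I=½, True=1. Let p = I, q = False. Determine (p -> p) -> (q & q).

False

p -> p = I -> I = True
q & q = False & False = False
(p -> p) -> (q & q) = True -> False = False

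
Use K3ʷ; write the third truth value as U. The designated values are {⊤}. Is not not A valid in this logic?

No

Countermodel: A=U gives U, which is not designated.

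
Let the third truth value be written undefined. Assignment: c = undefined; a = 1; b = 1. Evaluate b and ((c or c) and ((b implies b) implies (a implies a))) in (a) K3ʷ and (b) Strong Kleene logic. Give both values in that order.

In K3ʷ: c or c = undefined or undefined = undefined
b implies b = 1 implies 1 = 1
a implies a = 1 implies 1 = 1
(b implies b) implies (a implies a) = 1 implies 1 = 1
(c or c) and ((b implies b) implies (a implies a)) = undefined and 1 = undefined
b and ((c or c) and ((b implies b) implies (a implies a))) = 1 and undefined = undefined
In Strong Kleene logic: c or c = undefined or undefined = undefined
b implies b = 1 implies 1 = 1
a implies a = 1 implies 1 = 1
(b implies b) implies (a implies a) = 1 implies 1 = 1
(c or c) and ((b implies b) implies (a implies a)) = undefined and 1 = undefined
b and ((c or c) and ((b implies b) implies (a implies a))) = 1 and undefined = undefined

undefined; undefined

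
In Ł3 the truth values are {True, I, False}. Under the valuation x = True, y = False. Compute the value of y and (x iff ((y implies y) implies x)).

y implies y = False implies False = True
(y implies y) implies x = True implies True = True
x iff ((y implies y) implies x) = True iff True = True
y and (x iff ((y implies y) implies x)) = False and True = False

False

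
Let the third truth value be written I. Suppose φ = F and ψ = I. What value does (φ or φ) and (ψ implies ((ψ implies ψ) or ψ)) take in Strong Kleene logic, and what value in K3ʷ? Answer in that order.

In Strong Kleene logic: φ or φ = F or F = F
ψ implies ψ = I implies I = I  [not I or I]
(ψ implies ψ) or ψ = I or I = I
ψ implies ((ψ implies ψ) or ψ) = I implies I = I
(φ or φ) and (ψ implies ((ψ implies ψ) or ψ)) = F and I = F
In K3ʷ: φ or φ = F or F = F
ψ implies ψ = I implies I = I
(ψ implies ψ) or ψ = I or I = I
ψ implies ((ψ implies ψ) or ψ) = I implies I = I
(φ or φ) and (ψ implies ((ψ implies ψ) or ψ)) = F and I = I
They differ because Strong Kleene logic and K3ʷ treat I differently under the binary connectives.

F; I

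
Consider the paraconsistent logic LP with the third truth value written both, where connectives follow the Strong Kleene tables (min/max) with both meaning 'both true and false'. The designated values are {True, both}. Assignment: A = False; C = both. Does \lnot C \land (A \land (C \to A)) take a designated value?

\lnot C = \lnot both = both
C \to A = both \to False = both
A \land (C \to A) = False \land both = False
\lnot C \land (A \land (C \to A)) = both \land False = False
False ∉ {True, both}.

No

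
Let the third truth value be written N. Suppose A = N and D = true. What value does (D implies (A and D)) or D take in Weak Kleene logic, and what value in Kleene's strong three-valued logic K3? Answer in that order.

N; true

In Weak Kleene logic: A and D = N and true = N
D implies (A and D) = true implies N = N
(D implies (A and D)) or D = N or true = N
In Kleene's strong three-valued logic K3: A and D = N and true = N
D implies (A and D) = true implies N = N
(D implies (A and D)) or D = N or true = true
They differ because Weak Kleene logic and Kleene's strong three-valued logic K3 treat N differently under the binary connectives.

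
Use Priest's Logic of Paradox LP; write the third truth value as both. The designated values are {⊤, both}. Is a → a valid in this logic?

Every assignment of a over {⊤, both, ⊥} gives a value in {⊤, both}.
In particular, with a=both: a → a = both.

Yes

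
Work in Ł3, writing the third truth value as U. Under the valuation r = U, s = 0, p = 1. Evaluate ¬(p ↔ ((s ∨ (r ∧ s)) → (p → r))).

0

r ∧ s = U ∧ 0 = 0
s ∨ (r ∧ s) = 0 ∨ 0 = 0
p → r = 1 → U = U
(s ∨ (r ∧ s)) → (p → r) = 0 → U = 1
p ↔ ((s ∨ (r ∧ s)) → (p → r)) = 1 ↔ 1 = 1
¬(p ↔ ((s ∨ (r ∧ s)) → (p → r))) = ¬1 = 0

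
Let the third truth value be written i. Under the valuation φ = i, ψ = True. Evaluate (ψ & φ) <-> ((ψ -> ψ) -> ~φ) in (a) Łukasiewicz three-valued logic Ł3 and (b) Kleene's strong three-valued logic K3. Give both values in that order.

True; i

In Łukasiewicz three-valued logic Ł3: ψ & φ = True & i = i
ψ -> ψ = True -> True = True
~φ = ~i = i
(ψ -> ψ) -> ~φ = True -> i = i  [min(1, 1−1+½)]
(ψ & φ) <-> ((ψ -> ψ) -> ~φ) = i <-> i = True
In Kleene's strong three-valued logic K3: ψ & φ = True & i = i
ψ -> ψ = True -> True = True
~φ = ~i = i
(ψ -> ψ) -> ~φ = True -> i = i
(ψ & φ) <-> ((ψ -> ψ) -> ~φ) = i <-> i = i
They differ because Łukasiewicz three-valued logic Ł3 and Kleene's strong three-valued logic K3 treat i differently under implication.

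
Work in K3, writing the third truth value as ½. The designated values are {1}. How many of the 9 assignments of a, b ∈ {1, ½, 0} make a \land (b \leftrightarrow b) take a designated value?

Designated under: (a=1, b=1); (a=1, b=0).

2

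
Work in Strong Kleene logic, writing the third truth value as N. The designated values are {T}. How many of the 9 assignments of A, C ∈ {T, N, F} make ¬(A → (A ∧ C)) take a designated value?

1

Designated under: (A=T, C=F).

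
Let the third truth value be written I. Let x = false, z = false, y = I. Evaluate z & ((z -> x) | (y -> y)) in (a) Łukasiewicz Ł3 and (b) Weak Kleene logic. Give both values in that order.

false; I

In Łukasiewicz Ł3: z -> x = false -> false = true
y -> y = I -> I = true  [min(1, 1−½+½)]
(z -> x) | (y -> y) = true | true = true
z & ((z -> x) | (y -> y)) = false & true = false
In Weak Kleene logic: z -> x = false -> false = true
y -> y = I -> I = I  [any arg is the third value ⇒ result is the third value]
(z -> x) | (y -> y) = true | I = I
z & ((z -> x) | (y -> y)) = false & I = I
They differ because Łukasiewicz Ł3 and Weak Kleene logic treat I differently under the binary connectives.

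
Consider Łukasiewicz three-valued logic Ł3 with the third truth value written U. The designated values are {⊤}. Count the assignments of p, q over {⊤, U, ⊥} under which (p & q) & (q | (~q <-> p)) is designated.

1

Designated under: (p=⊤, q=⊤).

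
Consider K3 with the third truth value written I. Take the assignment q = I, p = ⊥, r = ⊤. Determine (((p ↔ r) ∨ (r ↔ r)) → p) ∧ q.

p ↔ r = ⊥ ↔ ⊤ = ⊥
r ↔ r = ⊤ ↔ ⊤ = ⊤
(p ↔ r) ∨ (r ↔ r) = ⊥ ∨ ⊤ = ⊤
((p ↔ r) ∨ (r ↔ r)) → p = ⊤ → ⊥ = ⊥
(((p ↔ r) ∨ (r ↔ r)) → p) ∧ q = ⊥ ∧ I = ⊥

⊥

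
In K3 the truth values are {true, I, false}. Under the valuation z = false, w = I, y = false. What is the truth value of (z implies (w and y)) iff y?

false

w and y = I and false = false
z implies (w and y) = false implies false = true
(z implies (w and y)) iff y = true iff false = false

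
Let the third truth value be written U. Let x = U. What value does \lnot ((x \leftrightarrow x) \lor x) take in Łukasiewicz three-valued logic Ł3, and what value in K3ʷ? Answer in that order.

⊥; U

In Łukasiewicz three-valued logic Ł3: x \leftrightarrow x = U \leftrightarrow U = ⊤  [1 − |½−½|]
(x \leftrightarrow x) \lor x = ⊤ \lor U = ⊤
\lnot ((x \leftrightarrow x) \lor x) = \lnot ⊤ = ⊥
In K3ʷ: x \leftrightarrow x = U \leftrightarrow U = U
(x \leftrightarrow x) \lor x = U \lor U = U
\lnot ((x \leftrightarrow x) \lor x) = \lnot U = U
They differ because Łukasiewicz three-valued logic Ł3 and K3ʷ treat U differently under the binary connectives.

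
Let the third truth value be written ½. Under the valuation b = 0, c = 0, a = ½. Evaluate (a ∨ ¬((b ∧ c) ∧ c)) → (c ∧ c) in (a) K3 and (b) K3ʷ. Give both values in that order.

In K3: b ∧ c = 0 ∧ 0 = 0
(b ∧ c) ∧ c = 0 ∧ 0 = 0
¬((b ∧ c) ∧ c) = ¬0 = 1
a ∨ ¬((b ∧ c) ∧ c) = ½ ∨ 1 = 1
c ∧ c = 0 ∧ 0 = 0
(a ∨ ¬((b ∧ c) ∧ c)) → (c ∧ c) = 1 → 0 = 0
In K3ʷ: b ∧ c = 0 ∧ 0 = 0
(b ∧ c) ∧ c = 0 ∧ 0 = 0
¬((b ∧ c) ∧ c) = ¬0 = 1
a ∨ ¬((b ∧ c) ∧ c) = ½ ∨ 1 = ½
c ∧ c = 0 ∧ 0 = 0
(a ∨ ¬((b ∧ c) ∧ c)) → (c ∧ c) = ½ → 0 = ½  [any arg is the third value ⇒ result is the third value]
They differ because K3 and K3ʷ treat ½ differently under the binary connectives.

0; ½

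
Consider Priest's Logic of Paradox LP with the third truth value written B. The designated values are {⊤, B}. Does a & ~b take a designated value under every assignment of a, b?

Countermodel: a=⊤, b=⊤ gives ⊥, which is not designated.

No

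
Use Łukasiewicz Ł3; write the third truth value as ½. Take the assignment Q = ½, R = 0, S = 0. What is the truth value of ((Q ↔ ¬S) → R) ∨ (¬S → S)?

¬S = ¬0 = 1
Q ↔ ¬S = ½ ↔ 1 = ½
(Q ↔ ¬S) → R = ½ → 0 = ½
¬S = ¬0 = 1
¬S → S = 1 → 0 = 0
((Q ↔ ¬S) → R) ∨ (¬S → S) = ½ ∨ 0 = ½

½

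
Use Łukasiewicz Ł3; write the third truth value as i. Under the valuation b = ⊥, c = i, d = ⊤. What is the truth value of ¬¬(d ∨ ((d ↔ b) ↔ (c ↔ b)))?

⊤

d ↔ b = ⊤ ↔ ⊥ = ⊥
c ↔ b = i ↔ ⊥ = i  [1 − |½−0|]
(d ↔ b) ↔ (c ↔ b) = ⊥ ↔ i = i
d ∨ ((d ↔ b) ↔ (c ↔ b)) = ⊤ ∨ i = ⊤
¬(d ∨ ((d ↔ b) ↔ (c ↔ b))) = ¬⊤ = ⊥
¬¬(d ∨ ((d ↔ b) ↔ (c ↔ b))) = ¬⊥ = ⊤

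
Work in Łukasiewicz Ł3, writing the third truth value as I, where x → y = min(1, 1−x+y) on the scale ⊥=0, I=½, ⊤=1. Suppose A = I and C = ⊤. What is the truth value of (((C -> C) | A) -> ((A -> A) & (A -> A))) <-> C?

C -> C = ⊤ -> ⊤ = ⊤
(C -> C) | A = ⊤ | I = ⊤
A -> A = I -> I = ⊤
A -> A = I -> I = ⊤
(A -> A) & (A -> A) = ⊤ & ⊤ = ⊤
((C -> C) | A) -> ((A -> A) & (A -> A)) = ⊤ -> ⊤ = ⊤
(((C -> C) | A) -> ((A -> A) & (A -> A))) <-> C = ⊤ <-> ⊤ = ⊤

⊤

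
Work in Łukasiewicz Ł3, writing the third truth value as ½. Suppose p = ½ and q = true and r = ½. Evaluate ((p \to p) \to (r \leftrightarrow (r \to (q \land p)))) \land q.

p \to p = ½ \to ½ = true  [min(1, 1−½+½)]
q \land p = true \land ½ = ½
r \to (q \land p) = ½ \to ½ = true
r \leftrightarrow (r \to (q \land p)) = ½ \leftrightarrow true = ½
(p \to p) \to (r \leftrightarrow (r \to (q \land p))) = true \to ½ = ½
((p \to p) \to (r \leftrightarrow (r \to (q \land p)))) \land q = ½ \land true = ½

½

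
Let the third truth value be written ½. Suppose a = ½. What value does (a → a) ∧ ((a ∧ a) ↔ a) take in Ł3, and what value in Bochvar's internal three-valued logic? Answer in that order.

T; ½

In Ł3: a → a = ½ → ½ = T  [min(1, 1−½+½)]
a ∧ a = ½ ∧ ½ = ½
(a ∧ a) ↔ a = ½ ↔ ½ = T
(a → a) ∧ ((a ∧ a) ↔ a) = T ∧ T = T
In Bochvar's internal three-valued logic: a → a = ½ → ½ = ½  [any arg is the third value ⇒ result is the third value]
a ∧ a = ½ ∧ ½ = ½
(a ∧ a) ↔ a = ½ ↔ ½ = ½
(a → a) ∧ ((a ∧ a) ↔ a) = ½ ∧ ½ = ½
They differ because Ł3 and Bochvar's internal three-valued logic treat ½ differently under the binary connectives.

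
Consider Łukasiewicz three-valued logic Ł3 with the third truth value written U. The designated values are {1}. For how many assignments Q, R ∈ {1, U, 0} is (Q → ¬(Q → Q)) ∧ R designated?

Designated under: (Q=0, R=1).

1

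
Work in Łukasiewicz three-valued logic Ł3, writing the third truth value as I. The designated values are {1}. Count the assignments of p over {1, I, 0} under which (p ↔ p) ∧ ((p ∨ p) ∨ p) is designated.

1

p=1: 1 ✓
p=I: I ·
p=0: 0 ·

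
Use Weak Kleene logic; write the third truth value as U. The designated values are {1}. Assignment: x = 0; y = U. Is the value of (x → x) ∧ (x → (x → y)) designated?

No

x → x = 0 → 0 = 1
x → y = 0 → U = U  [any arg is the third value ⇒ result is the third value]
x → (x → y) = 0 → U = U
(x → x) ∧ (x → (x → y)) = 1 ∧ U = U
U ∉ {1}.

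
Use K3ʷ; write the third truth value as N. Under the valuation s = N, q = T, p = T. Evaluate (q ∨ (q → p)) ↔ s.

N

q → p = T → T = T
q ∨ (q → p) = T ∨ T = T
(q ∨ (q → p)) ↔ s = T ↔ N = N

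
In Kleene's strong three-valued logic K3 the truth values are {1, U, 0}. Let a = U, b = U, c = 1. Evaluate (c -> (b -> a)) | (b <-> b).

U

b -> a = U -> U = U
c -> (b -> a) = 1 -> U = U
b <-> b = U <-> U = U
(c -> (b -> a)) | (b <-> b) = U | U = U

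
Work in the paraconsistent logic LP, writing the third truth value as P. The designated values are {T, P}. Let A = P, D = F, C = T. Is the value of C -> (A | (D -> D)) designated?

Yes

D -> D = F -> F = T
A | (D -> D) = P | T = T
C -> (A | (D -> D)) = T -> T = T
T ∈ {T, P}.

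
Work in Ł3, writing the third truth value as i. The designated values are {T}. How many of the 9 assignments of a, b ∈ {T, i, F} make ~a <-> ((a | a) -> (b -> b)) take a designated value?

Designated under: (a=F, b=T); (a=F, b=i); (a=F, b=F).

3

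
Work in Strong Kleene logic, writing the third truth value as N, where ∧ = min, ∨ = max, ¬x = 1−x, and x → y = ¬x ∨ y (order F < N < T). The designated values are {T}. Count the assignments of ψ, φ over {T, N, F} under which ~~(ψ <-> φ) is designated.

Designated under: (ψ=T, φ=T); (ψ=F, φ=F).

2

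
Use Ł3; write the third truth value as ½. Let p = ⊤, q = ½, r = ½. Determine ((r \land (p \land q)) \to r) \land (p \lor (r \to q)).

p \land q = ⊤ \land ½ = ½
r \land (p \land q) = ½ \land ½ = ½
(r \land (p \land q)) \to r = ½ \to ½ = ⊤  [min(1, 1−½+½)]
r \to q = ½ \to ½ = ⊤
p \lor (r \to q) = ⊤ \lor ⊤ = ⊤
((r \land (p \land q)) \to r) \land (p \lor (r \to q)) = ⊤ \land ⊤ = ⊤

⊤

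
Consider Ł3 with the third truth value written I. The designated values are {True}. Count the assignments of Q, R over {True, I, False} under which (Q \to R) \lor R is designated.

6

Of the 9 assignments, 6 give a value in {True}.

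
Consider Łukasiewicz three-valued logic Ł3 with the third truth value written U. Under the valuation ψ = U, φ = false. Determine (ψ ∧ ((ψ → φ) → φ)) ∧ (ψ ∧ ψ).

ψ → φ = U → false = U  [min(1, 1−½+0)]
(ψ → φ) → φ = U → false = U
ψ ∧ ((ψ → φ) → φ) = U ∧ U = U
ψ ∧ ψ = U ∧ U = U
(ψ ∧ ((ψ → φ) → φ)) ∧ (ψ ∧ ψ) = U ∧ U = U

U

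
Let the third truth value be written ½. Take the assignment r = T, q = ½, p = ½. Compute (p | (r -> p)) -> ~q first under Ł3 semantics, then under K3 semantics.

In Ł3: r -> p = T -> ½ = ½  [min(1, 1−1+½)]
p | (r -> p) = ½ | ½ = ½
~q = ~½ = ½
(p | (r -> p)) -> ~q = ½ -> ½ = T
In K3: r -> p = T -> ½ = ½
p | (r -> p) = ½ | ½ = ½
~q = ~½ = ½
(p | (r -> p)) -> ~q = ½ -> ½ = ½
They differ because Ł3 and K3 treat ½ differently under implication.

T; ½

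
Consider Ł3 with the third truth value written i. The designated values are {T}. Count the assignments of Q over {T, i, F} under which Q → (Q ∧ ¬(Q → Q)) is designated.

1

Q=T: F ·
Q=i: i ·
Q=F: T ✓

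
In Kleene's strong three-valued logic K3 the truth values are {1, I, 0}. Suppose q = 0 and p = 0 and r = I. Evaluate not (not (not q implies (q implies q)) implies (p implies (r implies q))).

not q = not 0 = 1
q implies q = 0 implies 0 = 1
not q implies (q implies q) = 1 implies 1 = 1
not (not q implies (q implies q)) = not 1 = 0
r implies q = I implies 0 = I  [not I or 0]
p implies (r implies q) = 0 implies I = 1
not (not q implies (q implies q)) implies (p implies (r implies q)) = 0 implies 1 = 1
not (not (not q implies (q implies q)) implies (p implies (r implies q))) = not 1 = 0

0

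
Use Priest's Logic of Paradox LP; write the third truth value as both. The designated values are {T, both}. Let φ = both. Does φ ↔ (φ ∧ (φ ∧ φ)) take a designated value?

Yes

φ ∧ φ = both ∧ both = both
φ ∧ (φ ∧ φ) = both ∧ both = both
φ ↔ (φ ∧ (φ ∧ φ)) = both ↔ both = both
both ∈ {T, both}.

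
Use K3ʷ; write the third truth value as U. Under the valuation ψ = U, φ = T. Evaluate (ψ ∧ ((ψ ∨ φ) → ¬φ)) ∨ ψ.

U

ψ ∨ φ = U ∨ T = U
¬φ = ¬T = F
(ψ ∨ φ) → ¬φ = U → F = U
ψ ∧ ((ψ ∨ φ) → ¬φ) = U ∧ U = U
(ψ ∧ ((ψ ∨ φ) → ¬φ)) ∨ ψ = U ∨ U = U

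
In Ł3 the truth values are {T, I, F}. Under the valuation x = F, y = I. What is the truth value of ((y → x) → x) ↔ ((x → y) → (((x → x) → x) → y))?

I

y → x = I → F = I  [min(1, 1−½+0)]
(y → x) → x = I → F = I
x → y = F → I = T
x → x = F → F = T
(x → x) → x = T → F = F
((x → x) → x) → y = F → I = T
(x → y) → (((x → x) → x) → y) = T → T = T
((y → x) → x) ↔ ((x → y) → (((x → x) → x) → y)) = I ↔ T = I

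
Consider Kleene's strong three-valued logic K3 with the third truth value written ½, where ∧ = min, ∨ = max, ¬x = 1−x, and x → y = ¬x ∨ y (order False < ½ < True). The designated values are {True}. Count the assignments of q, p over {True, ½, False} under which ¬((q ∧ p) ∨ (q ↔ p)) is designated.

2

Designated under: (q=True, p=False); (q=False, p=True).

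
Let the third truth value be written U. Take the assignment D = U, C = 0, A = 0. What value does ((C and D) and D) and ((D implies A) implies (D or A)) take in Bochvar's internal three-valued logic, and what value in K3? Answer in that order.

In Bochvar's internal three-valued logic: C and D = 0 and U = U
(C and D) and D = U and U = U
D implies A = U implies 0 = U  [any arg is the third value ⇒ result is the third value]
D or A = U or 0 = U
(D implies A) implies (D or A) = U implies U = U
((C and D) and D) and ((D implies A) implies (D or A)) = U and U = U
In K3: C and D = 0 and U = 0
(C and D) and D = 0 and U = 0
D implies A = U implies 0 = U  [not U or 0]
D or A = U or 0 = U
(D implies A) implies (D or A) = U implies U = U
((C and D) and D) and ((D implies A) implies (D or A)) = 0 and U = 0
They differ because Bochvar's internal three-valued logic and K3 treat U differently under the binary connectives.

U; 0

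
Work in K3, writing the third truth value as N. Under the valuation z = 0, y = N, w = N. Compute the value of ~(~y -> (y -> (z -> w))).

0

~y = ~N = N
z -> w = 0 -> N = 1  [~0 | N]
y -> (z -> w) = N -> 1 = 1
~y -> (y -> (z -> w)) = N -> 1 = 1
~(~y -> (y -> (z -> w))) = ~1 = 0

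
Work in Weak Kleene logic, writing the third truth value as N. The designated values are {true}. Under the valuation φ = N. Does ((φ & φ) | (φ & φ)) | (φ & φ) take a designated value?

φ & φ = N & N = N
φ & φ = N & N = N
(φ & φ) | (φ & φ) = N | N = N
φ & φ = N & N = N
((φ & φ) | (φ & φ)) | (φ & φ) = N | N = N
N ∉ {true}.

No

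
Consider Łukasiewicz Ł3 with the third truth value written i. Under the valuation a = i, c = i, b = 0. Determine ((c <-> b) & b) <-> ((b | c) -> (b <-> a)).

c <-> b = i <-> 0 = i
(c <-> b) & b = i & 0 = 0
b | c = 0 | i = i
b <-> a = 0 <-> i = i
(b | c) -> (b <-> a) = i -> i = 1
((c <-> b) & b) <-> ((b | c) -> (b <-> a)) = 0 <-> 1 = 0

0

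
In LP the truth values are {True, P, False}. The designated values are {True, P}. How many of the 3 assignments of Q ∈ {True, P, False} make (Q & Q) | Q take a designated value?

2

Q=True: True ✓
Q=P: P ✓
Q=False: False ·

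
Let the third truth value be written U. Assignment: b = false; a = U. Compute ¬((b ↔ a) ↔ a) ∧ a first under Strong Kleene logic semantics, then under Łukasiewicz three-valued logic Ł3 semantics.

In Strong Kleene logic: b ↔ a = false ↔ U = U
(b ↔ a) ↔ a = U ↔ U = U
¬((b ↔ a) ↔ a) = ¬U = U
¬((b ↔ a) ↔ a) ∧ a = U ∧ U = U
In Łukasiewicz three-valued logic Ł3: b ↔ a = false ↔ U = U
(b ↔ a) ↔ a = U ↔ U = true
¬((b ↔ a) ↔ a) = ¬true = false
¬((b ↔ a) ↔ a) ∧ a = false ∧ U = false
They differ because Strong Kleene logic and Łukasiewicz three-valued logic Ł3 treat U differently under implication.

U; false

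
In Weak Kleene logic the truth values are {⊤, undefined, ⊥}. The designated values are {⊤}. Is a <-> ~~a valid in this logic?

Countermodel: a=undefined gives undefined, which is not designated.

No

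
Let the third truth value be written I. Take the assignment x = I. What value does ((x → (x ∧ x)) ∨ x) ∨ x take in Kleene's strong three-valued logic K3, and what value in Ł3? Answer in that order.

I; T

In Kleene's strong three-valued logic K3: x ∧ x = I ∧ I = I
x → (x ∧ x) = I → I = I  [¬I ∨ I]
(x → (x ∧ x)) ∨ x = I ∨ I = I
((x → (x ∧ x)) ∨ x) ∨ x = I ∨ I = I
In Ł3: x ∧ x = I ∧ I = I
x → (x ∧ x) = I → I = T
(x → (x ∧ x)) ∨ x = T ∨ I = T
((x → (x ∧ x)) ∨ x) ∨ x = T ∨ I = T
They differ because Kleene's strong three-valued logic K3 and Ł3 treat I differently under implication.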